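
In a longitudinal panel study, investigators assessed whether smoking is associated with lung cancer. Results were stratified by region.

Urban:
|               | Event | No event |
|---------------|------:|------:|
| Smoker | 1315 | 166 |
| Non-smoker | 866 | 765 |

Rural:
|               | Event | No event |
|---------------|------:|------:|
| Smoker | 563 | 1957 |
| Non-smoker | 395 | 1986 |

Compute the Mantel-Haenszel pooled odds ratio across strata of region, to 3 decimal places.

2.704

OR_MH = Σ(aᵢdᵢ/nᵢ) / Σ(bᵢcᵢ/nᵢ), where nᵢ is the stratum total.
Stratum 1 (Urban): n = 3112; a·d/n = 1315·765/3112 = 323.2567; b·c/n = 166·866/3112 = 46.1941
Stratum 2 (Rural): n = 4901; a·d/n = 563·1986/4901 = 228.1408; b·c/n = 1957·395/4901 = 157.7260
OR_MH = (323.2567 + 228.1408) / (46.1941 + 157.7260) = 551.3975 / 203.9201 = 2.70399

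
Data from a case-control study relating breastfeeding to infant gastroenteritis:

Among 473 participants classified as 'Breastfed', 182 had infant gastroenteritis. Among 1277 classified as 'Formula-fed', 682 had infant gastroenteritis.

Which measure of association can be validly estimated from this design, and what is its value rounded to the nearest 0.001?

0.546

From the description: a = 182, b = 291, c = 682, d = 595.
This is a case-control study: participants were sampled on outcome status, so risks in the source population cannot be estimated directly — relative risk is not valid here. The odds ratio is the appropriate measure.
OR = (a·d)/(b·c) = (182 × 595) / (291 × 682) = 108290 / 198462 = 0.54565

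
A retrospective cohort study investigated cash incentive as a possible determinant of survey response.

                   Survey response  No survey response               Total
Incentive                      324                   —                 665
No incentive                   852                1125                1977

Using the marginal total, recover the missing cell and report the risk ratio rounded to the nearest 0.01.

The missing cell is in the exposed row: 665 − 324 = 341.
So a = 324, b = 341, c = 852, d = 1125.
RR = [a/(a+b)] / [c/(c+d)] = (324/665) / (852/1977) = 0.48722/0.43096 = 1.13055

1.13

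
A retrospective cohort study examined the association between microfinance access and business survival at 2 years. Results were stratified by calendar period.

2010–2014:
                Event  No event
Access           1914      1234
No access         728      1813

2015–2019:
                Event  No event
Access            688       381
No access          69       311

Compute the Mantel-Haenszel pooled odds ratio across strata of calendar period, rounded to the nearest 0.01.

4.30

OR_MH = Σ(aᵢdᵢ/nᵢ) / Σ(bᵢcᵢ/nᵢ), where nᵢ is the stratum total.
Stratum 1 (2010–2014): n = 5689; a·d/n = 1914·1813/5689 = 609.9634; b·c/n = 1234·728/5689 = 157.9104
Stratum 2 (2015–2019): n = 1449; a·d/n = 688·311/1449 = 147.6660; b·c/n = 381·69/1449 = 18.1429
OR_MH = (609.9634 + 147.6660) / (157.9104 + 18.1429) = 757.6294 / 176.0532 = 4.30341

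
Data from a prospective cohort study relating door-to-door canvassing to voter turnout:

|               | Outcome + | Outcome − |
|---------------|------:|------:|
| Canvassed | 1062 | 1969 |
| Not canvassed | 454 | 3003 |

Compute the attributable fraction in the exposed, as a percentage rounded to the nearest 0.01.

62.52

Cells: a = 1062, b = 1969, c = 454, d = 3003.
Risk in exposed = 1062/3031 = 0.35038; risk in unexposed = 454/3457 = 0.13133.
RR = 0.35038/0.13133 = 2.66798
AR% = (RR − 1)/RR × 100 = (2.66798 − 1)/2.66798 × 100 = 62.5184%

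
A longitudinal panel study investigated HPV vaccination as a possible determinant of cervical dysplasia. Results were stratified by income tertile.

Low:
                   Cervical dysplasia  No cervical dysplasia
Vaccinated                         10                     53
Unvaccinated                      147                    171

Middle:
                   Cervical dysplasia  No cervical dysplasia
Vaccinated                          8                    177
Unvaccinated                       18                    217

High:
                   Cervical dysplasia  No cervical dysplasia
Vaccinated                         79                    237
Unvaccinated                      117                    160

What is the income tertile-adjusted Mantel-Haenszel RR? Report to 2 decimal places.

RR_MH = Σ(aᵢ·n₀ᵢ/nᵢ) / Σ(cᵢ·n₁ᵢ/nᵢ), with n₁ᵢ = aᵢ+bᵢ (exposed), n₀ᵢ = cᵢ+dᵢ (unexposed), nᵢ = n₁ᵢ+n₀ᵢ.
Stratum 1 (Low): n₁ = 63, n₀ = 318, n = 381; a·n₀/n = 10·318/381 = 8.3465; c·n₁/n = 147·63/381 = 24.3071
Stratum 2 (Middle): n₁ = 185, n₀ = 235, n = 420; a·n₀/n = 8·235/420 = 4.4762; c·n₁/n = 18·185/420 = 7.9286
Stratum 3 (High): n₁ = 316, n₀ = 277, n = 593; a·n₀/n = 79·277/593 = 36.9022; c·n₁/n = 117·316/593 = 62.3474
RR_MH = (8.3465 + 4.4762 + 36.9022) / (24.3071 + 7.9286 + 62.3474) = 49.7248 / 94.5830 = 0.52573

0.53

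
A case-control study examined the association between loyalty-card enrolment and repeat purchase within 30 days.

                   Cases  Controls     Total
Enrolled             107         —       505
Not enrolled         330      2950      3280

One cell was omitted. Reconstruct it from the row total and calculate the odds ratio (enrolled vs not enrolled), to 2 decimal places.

The missing cell is in the exposed row: 505 − 107 = 398.
So a = 107, b = 398, c = 330, d = 2950.
OR = (a·d)/(b·c) = (107 × 2950) / (398 × 330) = 315650 / 131340 = 2.40330

2.40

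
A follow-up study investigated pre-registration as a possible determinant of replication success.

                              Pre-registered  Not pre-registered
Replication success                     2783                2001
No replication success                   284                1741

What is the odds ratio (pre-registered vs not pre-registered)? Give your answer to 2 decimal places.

8.53

Reading the table with exposure as columns: a = 2783 (Pre-registered, case), b = 284 (Pre-registered, non-case), c = 2001 (Not pre-registered, case), d = 1741.
OR = (a·d)/(b·c) = (2783 × 1741) / (284 × 2001) = 4845203 / 568284 = 8.52602
The odds of replication success are about 8.53 times as high in the pre-registered group.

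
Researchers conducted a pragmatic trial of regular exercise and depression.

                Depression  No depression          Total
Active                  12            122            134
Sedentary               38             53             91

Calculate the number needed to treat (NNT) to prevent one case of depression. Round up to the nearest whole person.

Risk in treated group = 12/134 = 0.08955; risk in control = 38/91 = 0.41758.
Absolute risk reduction = 0.41758 − 0.08955 = 0.32803
NNT = 1 / ARR = 1 / 0.32803 = 3.048 → round up → 4

4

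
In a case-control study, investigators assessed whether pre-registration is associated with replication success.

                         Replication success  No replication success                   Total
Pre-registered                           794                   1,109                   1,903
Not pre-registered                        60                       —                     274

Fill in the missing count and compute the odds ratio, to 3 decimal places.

The missing cell is in the unexposed row: 274 − 60 = 214.
So a = 794, b = 1109, c = 60, d = 214.
OR = (a·d)/(b·c) = (794 × 214) / (1109 × 60) = 169916 / 66540 = 2.55359

2.554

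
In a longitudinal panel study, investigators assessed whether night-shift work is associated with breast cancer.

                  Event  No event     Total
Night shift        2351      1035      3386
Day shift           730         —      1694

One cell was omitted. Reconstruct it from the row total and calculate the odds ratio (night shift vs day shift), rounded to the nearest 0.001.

The missing cell is in the unexposed row: 1694 − 730 = 964.
So a = 2351, b = 1035, c = 730, d = 964.
OR = (a·d)/(b·c) = (2351 × 964) / (1035 × 730) = 2266364 / 755550 = 2.99962

3.000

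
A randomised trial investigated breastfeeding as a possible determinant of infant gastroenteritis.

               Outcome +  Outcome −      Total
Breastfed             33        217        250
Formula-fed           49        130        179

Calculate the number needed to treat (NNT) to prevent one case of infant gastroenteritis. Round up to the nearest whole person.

8

Risk in treated group = 33/250 = 0.13200; risk in control = 49/179 = 0.27374.
Absolute risk reduction = 0.27374 − 0.13200 = 0.14174
NNT = 1 / ARR = 1 / 0.14174 = 7.055 → round up → 8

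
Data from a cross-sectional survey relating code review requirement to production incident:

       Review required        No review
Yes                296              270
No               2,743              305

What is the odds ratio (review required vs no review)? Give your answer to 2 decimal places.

0.12

Reading the table with exposure as columns: a = 296 (Review required, case), b = 2743 (Review required, non-case), c = 270 (No review, case), d = 305.
OR = (a·d)/(b·c) = (296 × 305) / (2743 × 270) = 90280 / 740610 = 0.12190
Exposure is associated with lower odds of production incident (OR = 0.12 < 1).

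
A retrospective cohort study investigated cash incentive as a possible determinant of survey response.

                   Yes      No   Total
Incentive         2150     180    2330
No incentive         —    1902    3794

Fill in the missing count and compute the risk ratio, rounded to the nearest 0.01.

1.85

The missing cell is in the unexposed row: 3794 − 1902 = 1892.
So a = 2150, b = 180, c = 1892, d = 1902.
RR = [a/(a+b)] / [c/(c+d)] = (2150/2330) / (1892/3794) = 0.92275/0.49868 = 1.85037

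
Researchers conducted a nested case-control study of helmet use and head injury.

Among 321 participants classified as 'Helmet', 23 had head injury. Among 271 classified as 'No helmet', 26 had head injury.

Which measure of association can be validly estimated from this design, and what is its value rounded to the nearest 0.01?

0.73

From the description: a = 23, b = 298, c = 26, d = 245.
This is a nested case-control study: participants were sampled on outcome status, so risks in the source population cannot be estimated directly — relative risk is not valid here. The odds ratio is the appropriate measure.
OR = (a·d)/(b·c) = (23 × 245) / (298 × 26) = 5635 / 7748 = 0.72728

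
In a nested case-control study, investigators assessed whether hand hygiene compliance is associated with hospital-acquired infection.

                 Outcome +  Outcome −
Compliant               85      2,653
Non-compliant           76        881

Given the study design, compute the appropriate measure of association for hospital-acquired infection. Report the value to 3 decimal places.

Cells: a = 85, b = 2653, c = 76, d = 881.
This is a nested case-control study: participants were sampled on outcome status, so risks in the source population cannot be estimated directly — relative risk is not valid here. The odds ratio is the appropriate measure.
OR = (a·d)/(b·c) = (85 × 881) / (2653 × 76) = 74885 / 201628 = 0.37140

0.371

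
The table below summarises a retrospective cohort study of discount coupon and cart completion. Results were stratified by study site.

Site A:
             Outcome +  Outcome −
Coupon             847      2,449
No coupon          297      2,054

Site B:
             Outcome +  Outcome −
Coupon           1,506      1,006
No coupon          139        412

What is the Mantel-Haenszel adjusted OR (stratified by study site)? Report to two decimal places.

2.93

OR_MH = Σ(aᵢdᵢ/nᵢ) / Σ(bᵢcᵢ/nᵢ), where nᵢ is the stratum total.
Stratum 1 (Site A): n = 5647; a·d/n = 847·2054/5647 = 308.0818; b·c/n = 2449·297/5647 = 128.8034
Stratum 2 (Site B): n = 3063; a·d/n = 1506·412/3063 = 202.5700; b·c/n = 1006·139/3063 = 45.6526
OR_MH = (308.0818 + 202.5700) / (128.8034 + 45.6526) = 510.6518 / 174.4561 = 2.92711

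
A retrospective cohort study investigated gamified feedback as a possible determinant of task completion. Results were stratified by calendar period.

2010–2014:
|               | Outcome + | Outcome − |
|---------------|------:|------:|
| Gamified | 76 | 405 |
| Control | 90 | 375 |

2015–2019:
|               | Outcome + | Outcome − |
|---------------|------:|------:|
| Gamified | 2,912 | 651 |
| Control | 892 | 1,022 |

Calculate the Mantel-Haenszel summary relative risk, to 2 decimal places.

1.69

RR_MH = Σ(aᵢ·n₀ᵢ/nᵢ) / Σ(cᵢ·n₁ᵢ/nᵢ), with n₁ᵢ = aᵢ+bᵢ (exposed), n₀ᵢ = cᵢ+dᵢ (unexposed), nᵢ = n₁ᵢ+n₀ᵢ.
Stratum 1 (2010–2014): n₁ = 481, n₀ = 465, n = 946; a·n₀/n = 76·465/946 = 37.3573; c·n₁/n = 90·481/946 = 45.7611
Stratum 2 (2015–2019): n₁ = 3563, n₀ = 1914, n = 5477; a·n₀/n = 2912·1914/5477 = 1017.6316; c·n₁/n = 892·3563/5477 = 580.2804
RR_MH = (37.3573 + 1017.6316) / (45.7611 + 580.2804) = 1054.9888 / 626.0415 = 1.68517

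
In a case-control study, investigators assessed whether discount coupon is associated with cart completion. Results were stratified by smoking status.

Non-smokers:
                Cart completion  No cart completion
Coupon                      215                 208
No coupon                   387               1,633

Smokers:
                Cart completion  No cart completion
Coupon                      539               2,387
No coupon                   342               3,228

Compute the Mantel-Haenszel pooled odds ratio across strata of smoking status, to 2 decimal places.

OR_MH = Σ(aᵢdᵢ/nᵢ) / Σ(bᵢcᵢ/nᵢ), where nᵢ is the stratum total.
Stratum 1 (Non-smokers): n = 2443; a·d/n = 215·1633/2443 = 143.7147; b·c/n = 208·387/2443 = 32.9497
Stratum 2 (Smokers): n = 6496; a·d/n = 539·3228/6496 = 267.8405; b·c/n = 2387·342/6496 = 125.6703
OR_MH = (143.7147 + 267.8405) / (32.9497 + 125.6703) = 411.5552 / 158.6199 = 2.59460

2.59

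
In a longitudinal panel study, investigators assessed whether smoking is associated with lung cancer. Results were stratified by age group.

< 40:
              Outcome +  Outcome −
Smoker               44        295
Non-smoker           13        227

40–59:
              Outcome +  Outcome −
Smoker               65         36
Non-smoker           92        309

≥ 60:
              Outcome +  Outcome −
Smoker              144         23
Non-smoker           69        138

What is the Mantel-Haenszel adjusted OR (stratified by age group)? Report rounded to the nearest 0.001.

OR_MH = Σ(aᵢdᵢ/nᵢ) / Σ(bᵢcᵢ/nᵢ), where nᵢ is the stratum total.
Stratum 1 (< 40): n = 579; a·d/n = 44·227/579 = 17.2504; b·c/n = 295·13/579 = 6.6235
Stratum 2 (40–59): n = 502; a·d/n = 65·309/502 = 40.0100; b·c/n = 36·92/502 = 6.5976
Stratum 3 (≥ 60): n = 374; a·d/n = 144·138/374 = 53.1337; b·c/n = 23·69/374 = 4.2433
OR_MH = (17.2504 + 40.0100 + 53.1337) / (6.6235 + 6.5976 + 4.2433) = 110.3941 / 17.4644 = 6.32109

6.321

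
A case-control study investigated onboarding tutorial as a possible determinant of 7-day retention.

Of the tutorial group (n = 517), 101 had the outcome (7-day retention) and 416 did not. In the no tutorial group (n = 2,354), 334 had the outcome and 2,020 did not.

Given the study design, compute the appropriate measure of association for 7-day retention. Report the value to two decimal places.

1.47

From the description: a = 101, b = 416, c = 334, d = 2020.
This is a case-control study: participants were sampled on outcome status, so risks in the source population cannot be estimated directly — relative risk is not valid here. The odds ratio is the appropriate measure.
OR = (a·d)/(b·c) = (101 × 2020) / (416 × 334) = 204020 / 138944 = 1.46836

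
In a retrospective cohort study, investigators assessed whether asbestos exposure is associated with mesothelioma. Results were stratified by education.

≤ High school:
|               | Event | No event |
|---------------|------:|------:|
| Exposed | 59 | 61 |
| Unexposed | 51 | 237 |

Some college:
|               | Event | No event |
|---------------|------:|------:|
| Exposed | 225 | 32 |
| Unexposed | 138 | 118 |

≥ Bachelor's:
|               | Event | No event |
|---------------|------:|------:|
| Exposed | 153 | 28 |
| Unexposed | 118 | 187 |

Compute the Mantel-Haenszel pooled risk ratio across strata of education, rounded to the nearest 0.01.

RR_MH = Σ(aᵢ·n₀ᵢ/nᵢ) / Σ(cᵢ·n₁ᵢ/nᵢ), with n₁ᵢ = aᵢ+bᵢ (exposed), n₀ᵢ = cᵢ+dᵢ (unexposed), nᵢ = n₁ᵢ+n₀ᵢ.
Stratum 1 (≤ High school): n₁ = 120, n₀ = 288, n = 408; a·n₀/n = 59·288/408 = 41.6471; c·n₁/n = 51·120/408 = 15.0000
Stratum 2 (Some college): n₁ = 257, n₀ = 256, n = 513; a·n₀/n = 225·256/513 = 112.2807; c·n₁/n = 138·257/513 = 69.1345
Stratum 3 (≥ Bachelor's): n₁ = 181, n₀ = 305, n = 486; a·n₀/n = 153·305/486 = 96.0185; c·n₁/n = 118·181/486 = 43.9465
RR_MH = (41.6471 + 112.2807 + 96.0185) / (15.0000 + 69.1345 + 43.9465) = 249.9463 / 128.0810 = 1.95147

1.95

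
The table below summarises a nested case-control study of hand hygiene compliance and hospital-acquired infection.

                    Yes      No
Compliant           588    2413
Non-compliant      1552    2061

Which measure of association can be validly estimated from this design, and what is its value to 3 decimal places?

Cells: a = 588, b = 2413, c = 1552, d = 2061.
This is a nested case-control study: participants were sampled on outcome status, so risks in the source population cannot be estimated directly — relative risk is not valid here. The odds ratio is the appropriate measure.
OR = (a·d)/(b·c) = (588 × 2061) / (2413 × 1552) = 1211868 / 3744976 = 0.32360

0.324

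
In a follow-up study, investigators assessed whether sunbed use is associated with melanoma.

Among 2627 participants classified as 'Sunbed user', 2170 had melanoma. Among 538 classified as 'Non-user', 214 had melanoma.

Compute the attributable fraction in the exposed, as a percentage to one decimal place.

51.8

From the description: a = 2170, b = 457, c = 214, d = 324.
Risk in exposed = 2170/2627 = 0.82604; risk in unexposed = 214/538 = 0.39777.
RR = 0.82604/0.39777 = 2.07667
AR% = (RR − 1)/RR × 100 = (2.07667 − 1)/2.07667 × 100 = 51.8461%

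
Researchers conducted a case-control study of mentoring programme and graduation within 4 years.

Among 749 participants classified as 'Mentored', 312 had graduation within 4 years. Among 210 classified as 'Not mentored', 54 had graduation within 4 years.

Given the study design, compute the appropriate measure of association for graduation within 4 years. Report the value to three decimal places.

From the description: a = 312, b = 437, c = 54, d = 156.
This is a case-control study: participants were sampled on outcome status, so risks in the source population cannot be estimated directly — relative risk is not valid here. The odds ratio is the appropriate measure.
OR = (a·d)/(b·c) = (312 × 156) / (437 × 54) = 48672 / 23598 = 2.06255

2.063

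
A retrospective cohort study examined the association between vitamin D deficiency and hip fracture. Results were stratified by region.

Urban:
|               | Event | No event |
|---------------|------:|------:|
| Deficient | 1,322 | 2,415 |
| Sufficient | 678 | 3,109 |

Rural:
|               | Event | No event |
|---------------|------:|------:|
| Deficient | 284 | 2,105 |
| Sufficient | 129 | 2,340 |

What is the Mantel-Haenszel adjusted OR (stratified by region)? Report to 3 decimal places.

OR_MH = Σ(aᵢdᵢ/nᵢ) / Σ(bᵢcᵢ/nᵢ), where nᵢ is the stratum total.
Stratum 1 (Urban): n = 7524; a·d/n = 1322·3109/7524 = 546.2650; b·c/n = 2415·678/7524 = 217.6196
Stratum 2 (Rural): n = 4858; a·d/n = 284·2340/4858 = 136.7970; b·c/n = 2105·129/4858 = 55.8965
OR_MH = (546.2650 + 136.7970) / (217.6196 + 55.8965) = 683.0621 / 273.5161 = 2.49734

2.497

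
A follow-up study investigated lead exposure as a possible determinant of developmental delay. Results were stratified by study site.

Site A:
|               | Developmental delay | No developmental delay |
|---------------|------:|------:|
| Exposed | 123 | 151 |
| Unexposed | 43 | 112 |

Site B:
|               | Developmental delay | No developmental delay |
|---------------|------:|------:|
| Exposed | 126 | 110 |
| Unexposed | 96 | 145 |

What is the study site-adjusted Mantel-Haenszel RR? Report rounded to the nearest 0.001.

1.442

RR_MH = Σ(aᵢ·n₀ᵢ/nᵢ) / Σ(cᵢ·n₁ᵢ/nᵢ), with n₁ᵢ = aᵢ+bᵢ (exposed), n₀ᵢ = cᵢ+dᵢ (unexposed), nᵢ = n₁ᵢ+n₀ᵢ.
Stratum 1 (Site A): n₁ = 274, n₀ = 155, n = 429; a·n₀/n = 123·155/429 = 44.4406; c·n₁/n = 43·274/429 = 27.4639
Stratum 2 (Site B): n₁ = 236, n₀ = 241, n = 477; a·n₀/n = 126·241/477 = 63.6604; c·n₁/n = 96·236/477 = 47.4969
RR_MH = (44.4406 + 63.6604) / (27.4639 + 47.4969) = 108.1009 / 74.9607 = 1.44210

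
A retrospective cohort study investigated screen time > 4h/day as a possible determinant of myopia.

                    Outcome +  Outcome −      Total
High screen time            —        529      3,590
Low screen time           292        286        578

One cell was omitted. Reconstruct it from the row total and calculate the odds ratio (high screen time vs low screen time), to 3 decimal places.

The missing cell is in the exposed row: 3590 − 529 = 3061.
So a = 3061, b = 529, c = 292, d = 286.
OR = (a·d)/(b·c) = (3061 × 286) / (529 × 292) = 875446 / 154468 = 5.66749

5.667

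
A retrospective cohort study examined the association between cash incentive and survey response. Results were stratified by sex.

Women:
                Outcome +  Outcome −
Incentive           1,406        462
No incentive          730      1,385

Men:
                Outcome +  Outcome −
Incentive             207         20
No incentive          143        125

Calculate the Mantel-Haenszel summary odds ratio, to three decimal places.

OR_MH = Σ(aᵢdᵢ/nᵢ) / Σ(bᵢcᵢ/nᵢ), where nᵢ is the stratum total.
Stratum 1 (Women): n = 3983; a·d/n = 1406·1385/3983 = 488.9053; b·c/n = 462·730/3983 = 84.6749
Stratum 2 (Men): n = 495; a·d/n = 207·125/495 = 52.2727; b·c/n = 20·143/495 = 5.7778
OR_MH = (488.9053 + 52.2727) / (84.6749 + 5.7778) = 541.1781 / 90.4526 = 5.98300

5.983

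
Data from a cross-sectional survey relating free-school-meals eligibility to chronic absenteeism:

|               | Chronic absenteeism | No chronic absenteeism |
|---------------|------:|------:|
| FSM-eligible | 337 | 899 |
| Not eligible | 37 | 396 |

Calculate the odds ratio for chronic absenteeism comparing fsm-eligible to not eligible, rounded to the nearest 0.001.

Cells: a = 337, b = 899, c = 37, d = 396.
OR = (a·d)/(b·c) = (337 × 396) / (899 × 37) = 133452 / 33263 = 4.01203
The odds of chronic absenteeism are about 4.01 times as high in the fsm-eligible group.

4.012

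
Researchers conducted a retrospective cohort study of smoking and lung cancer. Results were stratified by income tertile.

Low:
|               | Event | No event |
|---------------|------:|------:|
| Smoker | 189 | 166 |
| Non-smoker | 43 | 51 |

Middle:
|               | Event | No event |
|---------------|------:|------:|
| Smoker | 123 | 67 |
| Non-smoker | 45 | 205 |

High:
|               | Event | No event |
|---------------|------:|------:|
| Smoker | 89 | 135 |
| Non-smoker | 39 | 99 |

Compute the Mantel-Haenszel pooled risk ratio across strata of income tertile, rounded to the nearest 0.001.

RR_MH = Σ(aᵢ·n₀ᵢ/nᵢ) / Σ(cᵢ·n₁ᵢ/nᵢ), with n₁ᵢ = aᵢ+bᵢ (exposed), n₀ᵢ = cᵢ+dᵢ (unexposed), nᵢ = n₁ᵢ+n₀ᵢ.
Stratum 1 (Low): n₁ = 355, n₀ = 94, n = 449; a·n₀/n = 189·94/449 = 39.5679; c·n₁/n = 43·355/449 = 33.9978
Stratum 2 (Middle): n₁ = 190, n₀ = 250, n = 440; a·n₀/n = 123·250/440 = 69.8864; c·n₁/n = 45·190/440 = 19.4318
Stratum 3 (High): n₁ = 224, n₀ = 138, n = 362; a·n₀/n = 89·138/362 = 33.9282; c·n₁/n = 39·224/362 = 24.1326
RR_MH = (39.5679 + 69.8864 + 33.9282) / (33.9978 + 19.4318 + 24.1326) = 143.3825 / 77.5622 = 1.84861

1.849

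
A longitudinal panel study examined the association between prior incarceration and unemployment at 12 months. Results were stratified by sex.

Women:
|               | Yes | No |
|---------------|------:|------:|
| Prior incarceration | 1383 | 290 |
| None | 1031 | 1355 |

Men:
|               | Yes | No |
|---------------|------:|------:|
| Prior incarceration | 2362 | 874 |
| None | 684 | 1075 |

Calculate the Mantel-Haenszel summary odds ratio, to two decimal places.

OR_MH = Σ(aᵢdᵢ/nᵢ) / Σ(bᵢcᵢ/nᵢ), where nᵢ is the stratum total.
Stratum 1 (Women): n = 4059; a·d/n = 1383·1355/4059 = 461.6814; b·c/n = 290·1031/4059 = 73.6610
Stratum 2 (Men): n = 4995; a·d/n = 2362·1075/4995 = 508.3383; b·c/n = 874·684/4995 = 119.6829
OR_MH = (461.6814 + 508.3383) / (73.6610 + 119.6829) = 970.0198 / 193.3439 = 5.01707

5.02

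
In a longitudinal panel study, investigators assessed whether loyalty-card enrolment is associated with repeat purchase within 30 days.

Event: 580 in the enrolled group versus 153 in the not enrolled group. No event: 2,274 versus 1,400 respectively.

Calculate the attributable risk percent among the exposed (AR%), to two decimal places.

51.52

From the description: a = 580, b = 2274, c = 153, d = 1400.
Risk in exposed = 580/2854 = 0.20322; risk in unexposed = 153/1553 = 0.09852.
RR = 0.20322/0.09852 = 2.06279
AR% = (RR − 1)/RR × 100 = (2.06279 − 1)/2.06279 × 100 = 51.5219%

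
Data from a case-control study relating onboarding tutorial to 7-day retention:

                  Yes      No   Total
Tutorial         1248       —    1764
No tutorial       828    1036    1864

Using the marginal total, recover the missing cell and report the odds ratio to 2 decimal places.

3.03

The missing cell is in the exposed row: 1764 − 1248 = 516.
So a = 1248, b = 516, c = 828, d = 1036.
OR = (a·d)/(b·c) = (1248 × 1036) / (516 × 828) = 1292928 / 427248 = 3.02618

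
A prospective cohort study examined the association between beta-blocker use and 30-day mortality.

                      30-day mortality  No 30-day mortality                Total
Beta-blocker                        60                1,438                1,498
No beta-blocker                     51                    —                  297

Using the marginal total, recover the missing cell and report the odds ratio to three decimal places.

The missing cell is in the unexposed row: 297 − 51 = 246.
So a = 60, b = 1438, c = 51, d = 246.
OR = (a·d)/(b·c) = (60 × 246) / (1438 × 51) = 14760 / 73338 = 0.20126

0.201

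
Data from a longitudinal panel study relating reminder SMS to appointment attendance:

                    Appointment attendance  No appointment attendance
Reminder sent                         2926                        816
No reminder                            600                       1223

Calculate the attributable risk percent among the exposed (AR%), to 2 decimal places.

57.91

Cells: a = 2926, b = 816, c = 600, d = 1223.
Risk in exposed = 2926/3742 = 0.78193; risk in unexposed = 600/1823 = 0.32913.
RR = 0.78193/0.32913 = 2.37578
AR% = (RR − 1)/RR × 100 = (2.37578 − 1)/2.37578 × 100 = 57.9085%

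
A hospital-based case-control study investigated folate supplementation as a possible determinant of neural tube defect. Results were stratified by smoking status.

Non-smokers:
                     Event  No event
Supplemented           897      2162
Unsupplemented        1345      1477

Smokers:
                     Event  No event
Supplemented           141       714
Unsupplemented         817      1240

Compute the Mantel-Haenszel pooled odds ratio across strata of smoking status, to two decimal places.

OR_MH = Σ(aᵢdᵢ/nᵢ) / Σ(bᵢcᵢ/nᵢ), where nᵢ is the stratum total.
Stratum 1 (Non-smokers): n = 5881; a·d/n = 897·1477/5881 = 225.2795; b·c/n = 2162·1345/5881 = 494.4550
Stratum 2 (Smokers): n = 2912; a·d/n = 141·1240/2912 = 60.0412; b·c/n = 714·817/2912 = 200.3221
OR_MH = (225.2795 + 60.0412) / (494.4550 + 200.3221) = 285.3208 / 694.7771 = 0.41067

0.41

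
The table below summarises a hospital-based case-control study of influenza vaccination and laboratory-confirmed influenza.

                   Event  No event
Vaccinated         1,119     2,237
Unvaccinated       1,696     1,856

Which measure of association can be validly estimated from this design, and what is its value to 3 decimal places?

0.547

Cells: a = 1119, b = 2237, c = 1696, d = 1856.
This is a hospital-based case-control study: participants were sampled on outcome status, so risks in the source population cannot be estimated directly — relative risk is not valid here. The odds ratio is the appropriate measure.
OR = (a·d)/(b·c) = (1119 × 1856) / (2237 × 1696) = 2076864 / 3793952 = 0.54741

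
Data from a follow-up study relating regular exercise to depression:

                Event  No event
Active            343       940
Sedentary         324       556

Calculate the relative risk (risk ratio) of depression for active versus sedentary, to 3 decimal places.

0.726

Cells: a = 343, b = 940, c = 324, d = 556.
Risk in exposed = 343/1283 = 0.26734; risk in unexposed = 324/880 = 0.36818.
RR = 0.26734 / 0.36818 = 0.72611
The risk is 27% lower among the exposed than among the unexposed.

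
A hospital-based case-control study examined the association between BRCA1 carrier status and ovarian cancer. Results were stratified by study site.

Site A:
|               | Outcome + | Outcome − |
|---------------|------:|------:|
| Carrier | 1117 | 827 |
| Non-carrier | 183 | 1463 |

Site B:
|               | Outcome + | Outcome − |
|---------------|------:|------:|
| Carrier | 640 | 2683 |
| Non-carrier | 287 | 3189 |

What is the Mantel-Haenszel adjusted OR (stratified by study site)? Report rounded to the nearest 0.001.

OR_MH = Σ(aᵢdᵢ/nᵢ) / Σ(bᵢcᵢ/nᵢ), where nᵢ is the stratum total.
Stratum 1 (Site A): n = 3590; a·d/n = 1117·1463/3590 = 455.2008; b·c/n = 827·183/3590 = 42.1563
Stratum 2 (Site B): n = 6799; a·d/n = 640·3189/6799 = 300.1853; b·c/n = 2683·287/6799 = 113.2550
OR_MH = (455.2008 + 300.1853) / (42.1563 + 113.2550) = 755.3862 / 155.4113 = 4.86056

4.861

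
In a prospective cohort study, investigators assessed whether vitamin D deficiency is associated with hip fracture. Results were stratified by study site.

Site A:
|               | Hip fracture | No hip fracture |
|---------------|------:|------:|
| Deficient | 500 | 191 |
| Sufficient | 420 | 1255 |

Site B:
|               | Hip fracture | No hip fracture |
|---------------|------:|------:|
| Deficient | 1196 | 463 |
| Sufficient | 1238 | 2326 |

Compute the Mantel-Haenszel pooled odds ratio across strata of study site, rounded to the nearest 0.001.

5.554

OR_MH = Σ(aᵢdᵢ/nᵢ) / Σ(bᵢcᵢ/nᵢ), where nᵢ is the stratum total.
Stratum 1 (Site A): n = 2366; a·d/n = 500·1255/2366 = 265.2156; b·c/n = 191·420/2366 = 33.9053
Stratum 2 (Site B): n = 5223; a·d/n = 1196·2326/5223 = 532.6242; b·c/n = 463·1238/5223 = 109.7442
OR_MH = (265.2156 + 532.6242) / (33.9053 + 109.7442) = 797.8397 / 143.6495 = 5.55407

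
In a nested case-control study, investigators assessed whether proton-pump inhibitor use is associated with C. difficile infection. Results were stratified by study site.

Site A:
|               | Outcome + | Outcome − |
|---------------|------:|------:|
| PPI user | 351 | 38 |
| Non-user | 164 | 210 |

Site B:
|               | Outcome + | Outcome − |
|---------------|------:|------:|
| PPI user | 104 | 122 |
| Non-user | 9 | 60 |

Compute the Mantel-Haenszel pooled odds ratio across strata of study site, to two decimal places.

9.90

OR_MH = Σ(aᵢdᵢ/nᵢ) / Σ(bᵢcᵢ/nᵢ), where nᵢ is the stratum total.
Stratum 1 (Site A): n = 763; a·d/n = 351·210/763 = 96.6055; b·c/n = 38·164/763 = 8.1678
Stratum 2 (Site B): n = 295; a·d/n = 104·60/295 = 21.1525; b·c/n = 122·9/295 = 3.7220
OR_MH = (96.6055 + 21.1525) / (8.1678 + 3.7220) = 117.7580 / 11.8898 = 9.90413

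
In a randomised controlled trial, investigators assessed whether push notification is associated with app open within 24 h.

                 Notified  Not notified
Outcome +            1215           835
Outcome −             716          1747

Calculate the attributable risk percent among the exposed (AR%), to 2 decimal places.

48.60

Reading the table with exposure as columns: a = 1215 (Notified, case), b = 716 (Notified, non-case), c = 835 (Not notified, case), d = 1747.
Risk in exposed = 1215/1931 = 0.62921; risk in unexposed = 835/2582 = 0.32339.
RR = 0.62921/0.32339 = 1.94565
AR% = (RR − 1)/RR × 100 = (1.94565 − 1)/1.94565 × 100 = 48.6032%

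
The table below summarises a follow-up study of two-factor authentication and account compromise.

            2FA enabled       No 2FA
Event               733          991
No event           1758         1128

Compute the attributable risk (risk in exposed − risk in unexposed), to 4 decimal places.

-0.1734

Reading the table with exposure as columns: a = 733 (2FA enabled, case), b = 1758 (2FA enabled, non-case), c = 991 (No 2FA, case), d = 1128.
Risk in exposed = 733/2491 = 0.294259; risk in unexposed = 991/2119 = 0.467673.
Risk difference = 0.294259 − 0.467673 = -0.173414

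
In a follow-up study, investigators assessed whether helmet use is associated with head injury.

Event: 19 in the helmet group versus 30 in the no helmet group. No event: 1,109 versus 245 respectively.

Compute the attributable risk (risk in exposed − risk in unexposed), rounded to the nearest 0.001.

-0.092

From the description: a = 19, b = 1109, c = 30, d = 245.
Risk in exposed = 19/1128 = 0.016844; risk in unexposed = 30/275 = 0.109091.
Risk difference = 0.016844 − 0.109091 = -0.092247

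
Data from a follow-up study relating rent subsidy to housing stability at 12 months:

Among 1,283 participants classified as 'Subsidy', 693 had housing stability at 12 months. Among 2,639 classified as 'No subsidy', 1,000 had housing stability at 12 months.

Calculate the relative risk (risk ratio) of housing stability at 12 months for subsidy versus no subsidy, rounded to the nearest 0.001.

1.425

From the description: a = 693, b = 590, c = 1000, d = 1639.
Risk in exposed = 693/1283 = 0.54014; risk in unexposed = 1000/2639 = 0.37893.
RR = 0.54014 / 0.37893 = 1.42543
The risk among the exposed is 1.43 times that among the unexposed.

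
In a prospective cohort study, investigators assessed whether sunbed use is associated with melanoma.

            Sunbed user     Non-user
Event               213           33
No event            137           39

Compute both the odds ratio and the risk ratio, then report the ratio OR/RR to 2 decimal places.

1.38

Reading the table with exposure as columns: a = 213 (Sunbed user, case), b = 137 (Sunbed user, non-case), c = 33 (Non-user, case), d = 39.
OR = (213·39)/(137·33) = 8307/4521 = 1.83743
Risk in exposed = 213/350 = 0.60857; risk in unexposed = 33/72 = 0.45833; RR = 1.32779
OR/RR = 1.83743 / 1.32779 = 1.38382
The outcome is not rare, so the OR lies further from 1 than the RR.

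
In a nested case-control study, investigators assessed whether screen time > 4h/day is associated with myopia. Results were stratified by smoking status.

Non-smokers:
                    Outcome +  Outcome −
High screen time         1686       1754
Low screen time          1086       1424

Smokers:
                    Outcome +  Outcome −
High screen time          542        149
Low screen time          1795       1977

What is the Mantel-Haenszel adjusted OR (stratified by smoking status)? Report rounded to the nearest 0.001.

OR_MH = Σ(aᵢdᵢ/nᵢ) / Σ(bᵢcᵢ/nᵢ), where nᵢ is the stratum total.
Stratum 1 (Non-smokers): n = 5950; a·d/n = 1686·1424/5950 = 403.5066; b·c/n = 1754·1086/5950 = 320.1418
Stratum 2 (Smokers): n = 4463; a·d/n = 542·1977/4463 = 240.0928; b·c/n = 149·1795/4463 = 59.9272
OR_MH = (403.5066 + 240.0928) / (320.1418 + 59.9272) = 643.5993 / 380.0690 = 1.69337

1.693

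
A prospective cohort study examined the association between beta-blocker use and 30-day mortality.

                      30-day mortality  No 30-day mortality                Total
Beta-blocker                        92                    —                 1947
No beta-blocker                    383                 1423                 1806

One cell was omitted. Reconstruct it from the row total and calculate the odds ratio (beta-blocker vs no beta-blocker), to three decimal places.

0.184

The missing cell is in the exposed row: 1947 − 92 = 1855.
So a = 92, b = 1855, c = 383, d = 1423.
OR = (a·d)/(b·c) = (92 × 1423) / (1855 × 383) = 130916 / 710465 = 0.18427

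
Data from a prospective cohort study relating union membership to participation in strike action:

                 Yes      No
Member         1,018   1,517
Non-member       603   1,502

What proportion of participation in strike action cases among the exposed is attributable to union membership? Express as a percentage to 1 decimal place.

Cells: a = 1018, b = 1517, c = 603, d = 1502.
Risk in exposed = 1018/2535 = 0.40158; risk in unexposed = 603/2105 = 0.28646.
RR = 0.40158/0.28646 = 1.40186
AR% = (RR − 1)/RR × 100 = (1.40186 − 1)/1.40186 × 100 = 28.6662%

28.7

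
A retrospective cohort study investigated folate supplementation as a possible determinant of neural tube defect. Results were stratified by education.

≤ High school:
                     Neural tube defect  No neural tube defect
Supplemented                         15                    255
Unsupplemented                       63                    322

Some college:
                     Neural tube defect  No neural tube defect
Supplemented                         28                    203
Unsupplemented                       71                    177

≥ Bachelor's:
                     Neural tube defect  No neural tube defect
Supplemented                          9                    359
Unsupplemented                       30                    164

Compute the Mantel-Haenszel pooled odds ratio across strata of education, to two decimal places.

0.28

OR_MH = Σ(aᵢdᵢ/nᵢ) / Σ(bᵢcᵢ/nᵢ), where nᵢ is the stratum total.
Stratum 1 (≤ High school): n = 655; a·d/n = 15·322/655 = 7.3740; b·c/n = 255·63/655 = 24.5267
Stratum 2 (Some college): n = 479; a·d/n = 28·177/479 = 10.3466; b·c/n = 203·71/479 = 30.0898
Stratum 3 (≥ Bachelor's): n = 562; a·d/n = 9·164/562 = 2.6263; b·c/n = 359·30/562 = 19.1637
OR_MH = (7.3740 + 10.3466 + 2.6263) / (24.5267 + 30.0898 + 19.1637) = 20.3469 / 73.7802 = 0.27578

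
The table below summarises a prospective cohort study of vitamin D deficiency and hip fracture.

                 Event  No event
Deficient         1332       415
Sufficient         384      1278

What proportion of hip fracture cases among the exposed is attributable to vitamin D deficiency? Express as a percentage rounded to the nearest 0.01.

Cells: a = 1332, b = 415, c = 384, d = 1278.
Risk in exposed = 1332/1747 = 0.76245; risk in unexposed = 384/1662 = 0.23105.
RR = 0.76245/0.23105 = 3.29998
AR% = (RR − 1)/RR × 100 = (3.29998 − 1)/3.29998 × 100 = 69.6968%

69.70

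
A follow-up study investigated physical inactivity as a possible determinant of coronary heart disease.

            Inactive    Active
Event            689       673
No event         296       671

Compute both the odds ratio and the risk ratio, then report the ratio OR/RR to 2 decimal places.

1.66

Reading the table with exposure as columns: a = 689 (Inactive, case), b = 296 (Inactive, non-case), c = 673 (Active, case), d = 671.
OR = (689·671)/(296·673) = 462319/199208 = 2.32079
Risk in exposed = 689/985 = 0.69949; risk in unexposed = 673/1344 = 0.50074; RR = 1.39691
OR/RR = 2.32079 / 1.39691 = 1.66138
The outcome is not rare, so the OR lies further from 1 than the RR.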